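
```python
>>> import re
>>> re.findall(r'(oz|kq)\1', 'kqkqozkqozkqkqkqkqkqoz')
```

['kq', 'kq', 'kq']

The backreference `\1` re-matches whatever the first group consumed, character for character.
Walking the string: at [0:4] match 'kqkq', group 1 = 'kq'; at [10:14] match 'kqkq', group 1 = 'kq'; at [14:18] match 'kqkq', group 1 = 'kq'.
With a single group, `findall` returns only what that group captured — 3 items.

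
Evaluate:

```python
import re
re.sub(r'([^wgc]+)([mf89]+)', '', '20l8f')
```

The pattern matches one or more of any character except [wgc] (captured); then one or more of one of [mf89] (captured).
Every occurrence is swapped for ''.

''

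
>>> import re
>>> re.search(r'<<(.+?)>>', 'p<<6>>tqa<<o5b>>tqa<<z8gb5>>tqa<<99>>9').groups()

Because the quantifier is non-greedy, it stops expanding at the earliest point where the rest of the pattern can succeed.
Unlike `match`, `search` isn't anchored — it looks for the pattern anywhere in the string.
The match spans [1:6] → '<<6>>'.
Captured: group 1 = '6'.

('6',)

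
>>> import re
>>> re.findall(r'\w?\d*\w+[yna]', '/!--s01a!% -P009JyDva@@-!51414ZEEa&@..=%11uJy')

['s01a', 'P009JyDva', '51414ZEEa', '11uJy']

The pattern matches optionally a word character, then zero or more of a digit; then one or more of a word character, then one of [yna].
Scanning left to right: at [4:8] → 's01a'; at [12:21] → 'P009JyDva'; at [25:34] → '51414ZEEa'; at [40:45] → '11uJy'.
Since nothing is captured, `findall` lists the 4 matched substrings directly.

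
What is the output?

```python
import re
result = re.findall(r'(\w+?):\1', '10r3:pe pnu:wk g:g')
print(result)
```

A backreference is literal: `\1` must see the identical characters the first group matched.
Matches: at [15:18] match 'g:g', group 1 = 'g'.
Because there's exactly one group, `findall` drops the full match and keeps group 1 from the one hit.

['g']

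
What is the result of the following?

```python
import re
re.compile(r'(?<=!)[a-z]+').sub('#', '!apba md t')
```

The positive lookaround only admits positions where the adjacent text matches; those characters stay outside the span.
Matches: at [1:5] → 'apba'.
Every occurrence is swapped for '#'.

'!# md t'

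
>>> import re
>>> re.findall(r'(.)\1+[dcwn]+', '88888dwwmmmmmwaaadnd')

['8', 'm', 'a']

After group 1 captures some text, `\1` only succeeds where that same text appears again.
Scanning left to right: at [0:8] match '88888dww', group 1 = '8'; at [8:14] match 'mmmmmw', group 1 = 'm'; at [14:20] match 'aaadnd', group 1 = 'a'.
Because there's exactly one group, `findall` drops the full match and keeps group 1 from each hit.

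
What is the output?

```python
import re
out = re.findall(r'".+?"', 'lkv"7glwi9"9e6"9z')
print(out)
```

['"7glwi9"']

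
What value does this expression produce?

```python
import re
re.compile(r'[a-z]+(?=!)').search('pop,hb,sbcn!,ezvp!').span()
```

(7, 11)

The `(?=…)`/`(?<=…)` assertion just peeks at neighbouring text; it doesn't advance the match position.
Unlike `match`, `search` isn't anchored — it looks for the pattern anywhere in the string.
The match spans [7:11] → 'sbcn'.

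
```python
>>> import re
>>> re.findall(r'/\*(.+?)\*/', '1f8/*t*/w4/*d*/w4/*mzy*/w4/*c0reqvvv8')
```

['t', 'd', 'mzy']

Scanning left to right: at [3:8] match '/*t*/', group 1 = 't'; at [10:15] match '/*d*/', group 1 = 'd'; at [17:24] match '/*mzy*/', group 1 = 'mzy'.
One capturing group, so `findall` returns just the captured substring from each match — 3 in all.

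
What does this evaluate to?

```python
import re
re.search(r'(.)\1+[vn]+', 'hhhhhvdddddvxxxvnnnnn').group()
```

'hhhhhv'

The backreference `\1` re-matches whatever the first group consumed, character for character.
The match spans [0:6] → 'hhhhhv'.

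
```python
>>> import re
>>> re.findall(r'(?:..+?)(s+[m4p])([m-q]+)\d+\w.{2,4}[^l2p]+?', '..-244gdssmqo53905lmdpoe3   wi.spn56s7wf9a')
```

[('ssm', 'qo'), ('sp', 'n')]

This matches any character, then one or more of any character (lazy) (non-capturing group); then one or more of a literal 's', then one of [m4p] (captured); then one or more of a character in [m-q] (captured); then one or more of a digit; then a word character, then 2 to 4 of any character, then one or more of any character except [l2p] (lazy).
With the lazy modifier that quantifier settles for the fewest repetitions that let the rest of the pattern succeed (the atoms after it are unaffected and can still be greedy).
Scanning left to right: at [0:24] match '..-244gdssmqo53905lmdpoe', groups = ('ssm', 'qo'); at [24:42] match '3   wi.spn56s7wf9a', groups = ('sp', 'n').
With 2 capturing groups, `findall` returns a 2-tuple per match.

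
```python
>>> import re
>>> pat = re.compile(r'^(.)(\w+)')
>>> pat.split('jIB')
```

Pattern: anchored at the start of the string; then any character (captured); then one or more of a word character (captured).
Matches to split on: at [0:3] → 'jIB'.
`re.split` interleaves the captured-group text with the surrounding fragments.

['', 'j', 'IB', '']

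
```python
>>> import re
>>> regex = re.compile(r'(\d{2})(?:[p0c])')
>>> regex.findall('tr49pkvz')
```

['49']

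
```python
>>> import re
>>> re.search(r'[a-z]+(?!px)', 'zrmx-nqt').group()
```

The negative lookaround is zero-width — it rules out positions where the adjacent text would match, without consuming anything.
`re.search` tries every starting position until one works.
The match spans [0:4] → 'zrmx'.

'zrmx'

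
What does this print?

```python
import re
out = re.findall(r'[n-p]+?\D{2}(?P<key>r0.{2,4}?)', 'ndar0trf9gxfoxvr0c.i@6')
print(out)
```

This matches one or more of a character in [n-p] (lazy), then exactly 2 of a non-digit; then the literal 'r0', then 2 to 4 of any character (lazy) (captured as 'key').
With the lazy modifier that quantifier settles for the fewest repetitions that let the rest of the pattern succeed (the atoms after it are unaffected and can still be greedy).
Matches: at [0:7] match 'ndar0tr', group 1 = 'r0tr'; at [12:19] match 'oxvr0c.', group 1 = 'r0c.'.
`findall` collects group 1 from each match (2 total).

['r0tr', 'r0c.']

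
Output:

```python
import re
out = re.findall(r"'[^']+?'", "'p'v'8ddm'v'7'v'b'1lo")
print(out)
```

["'p'", "'8ddm'", "'7'", "'b'"]

Matches: at [0:3] → "'p'"; at [4:10] → "'8ddm'"; at [11:14] → "'7'"; at [15:18] → "'b'".
`findall` yields the raw match text (4 of them) because the pattern has no groups.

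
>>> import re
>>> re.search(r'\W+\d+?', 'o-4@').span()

Pattern: one or more of a non-word character; then one or more of a digit (lazy).
`re.search` scans for the first position where the pattern succeeds.
The match spans [1:3] → '-4'.

(1, 3)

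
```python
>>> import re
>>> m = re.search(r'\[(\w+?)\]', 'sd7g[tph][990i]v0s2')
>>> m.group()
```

'[tph]'

The match spans [4:9] → '[tph]'.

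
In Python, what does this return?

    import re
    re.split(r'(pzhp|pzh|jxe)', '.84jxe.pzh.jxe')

['.84', 'jxe', '.', 'pzh', '.', 'jxe', '']

Because the pattern has a capturing group, `split` also inserts each captured text between the pieces.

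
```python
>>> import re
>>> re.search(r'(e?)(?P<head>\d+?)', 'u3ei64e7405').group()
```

'3'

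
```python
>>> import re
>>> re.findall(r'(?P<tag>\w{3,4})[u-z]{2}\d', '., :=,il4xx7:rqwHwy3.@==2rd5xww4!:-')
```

This matches 3 to 4 of a word character (captured as 'tag'); then exactly 2 of a character in [u-z], then a digit.
One capturing group, so `findall` returns just the captured substring from each match — 3 in all.

['il4', 'rqwH', 'rd5x']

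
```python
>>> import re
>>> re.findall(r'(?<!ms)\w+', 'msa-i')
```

The negative lookaround is zero-width — it rules out positions where the adjacent text would match, without consuming anything.
Walking the string: at [0:3] → 'msa'; at [4:5] → 'i'.
Since nothing is captured, `findall` lists the 2 matched substrings directly.

['msa', 'i']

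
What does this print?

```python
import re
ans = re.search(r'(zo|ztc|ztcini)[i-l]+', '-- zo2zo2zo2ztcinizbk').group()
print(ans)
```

ztci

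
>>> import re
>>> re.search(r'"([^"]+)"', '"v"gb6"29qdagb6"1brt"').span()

(0, 3)

Unlike `match`, `search` isn't anchored — it looks for the pattern anywhere in the string.
The match spans [0:3] → '"v"'.
Captured: group 1 = 'v'.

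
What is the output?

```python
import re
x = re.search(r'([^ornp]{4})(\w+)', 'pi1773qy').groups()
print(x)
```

Pattern: exactly 4 of any character except [ornp] (captured); then one or more of a word character (captured).
`search` walks the string left to right and returns the first match it finds.
The match spans [1:8] → 'i1773qy'.
Captured: group 1 = 'i177', group 2 = '3qy'.

('i177', '3qy')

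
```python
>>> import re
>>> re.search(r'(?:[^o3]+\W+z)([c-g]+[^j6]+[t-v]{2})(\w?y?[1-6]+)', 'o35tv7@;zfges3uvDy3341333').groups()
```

This matches one or more of any character except [o3], then one or more of a non-word character, then the literal 'z' (non-capturing group); then one or more of a character in [c-g], then one or more of any character except [j6], then exactly 2 of a character in [t-v] (captured); then optionally a word character, then optionally the literal 'y', then one or more of a character in [1-6] (captured).
Unlike `match`, `search` isn't anchored — it looks for the pattern anywhere in the string.
The match spans [2:25] → '5tv7@;zfges3uvDy3341333'.
Captured: group 1 = 'fges3uv', group 2 = 'Dy3341333'.

('fges3uv', 'Dy3341333')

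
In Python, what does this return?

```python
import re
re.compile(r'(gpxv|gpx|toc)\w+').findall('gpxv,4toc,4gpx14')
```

With a single group, `findall` returns only what that group captured — 2 items.

['gpx', 'gpx']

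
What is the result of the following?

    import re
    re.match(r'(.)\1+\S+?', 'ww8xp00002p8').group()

'ww8'

`\1` is not a pattern — it's the concrete string captured by group 1, re-applied verbatim.
`re.match` won't scan ahead — the pattern has to work from the very first character.
The match spans [0:3] → 'ww8'.
Captured: group 1 = 'w'.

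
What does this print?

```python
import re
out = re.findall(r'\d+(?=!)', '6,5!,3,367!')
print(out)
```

['5', '367']

The `(?=…)`/`(?<=…)` assertion just peeks at neighbouring text; it doesn't advance the match position.
With no groups in the pattern, `findall` gives back each whole match — 2 here.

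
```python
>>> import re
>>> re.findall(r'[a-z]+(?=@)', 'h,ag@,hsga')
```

['ag']

The positive lookaround only admits positions where the adjacent text matches; those characters stay outside the span.
Scanning left to right: at [2:4] → 'ag'.
No capturing groups, so `findall` returns the 1 full match string.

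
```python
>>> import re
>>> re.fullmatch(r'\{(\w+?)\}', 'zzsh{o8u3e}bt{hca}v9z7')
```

None

`re.fullmatch` requires the pattern to consume the entire string.
Here the string isn't matched end-to-end, so the call returns None.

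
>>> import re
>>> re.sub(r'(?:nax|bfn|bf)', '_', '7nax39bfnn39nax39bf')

'7_39_n39_39_'

Alternation isn't longest-match — the leftmost alternative that fits at this position is chosen.
Matches: at [1:4] → 'nax'; at [6:9] → 'bfn'; at [12:15] → 'nax'; at [17:19] → 'bf'.
`sub` substitutes '_' at each match site.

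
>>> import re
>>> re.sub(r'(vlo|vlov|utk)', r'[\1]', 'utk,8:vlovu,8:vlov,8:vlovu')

The regex engine tests alternatives in the order written; an earlier branch that matches wins even if a later one would match more.
Each match is replaced using the text its own group 1 captured.

'[utk],8:[vlo]vu,8:[vlo]v,8:[vlo]vu'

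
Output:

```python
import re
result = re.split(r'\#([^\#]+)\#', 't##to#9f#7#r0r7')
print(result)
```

['t#', 'to', '9f', '7', 'r0r7']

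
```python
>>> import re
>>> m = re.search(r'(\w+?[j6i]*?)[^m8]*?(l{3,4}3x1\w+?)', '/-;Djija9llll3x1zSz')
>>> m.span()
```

(3, 17)

The match spans [3:17] → 'Djija9llll3x1z'.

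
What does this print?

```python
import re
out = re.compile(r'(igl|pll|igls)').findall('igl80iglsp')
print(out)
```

Alternation tries branches left to right and keeps the first one that lets the overall match succeed at that position.
Walking the string: at [0:3] match 'igl', group 1 = 'igl'; at [5:8] match 'igl', group 1 = 'igl'.
`findall` collects group 1 from each match (2 total).

['igl', 'igl']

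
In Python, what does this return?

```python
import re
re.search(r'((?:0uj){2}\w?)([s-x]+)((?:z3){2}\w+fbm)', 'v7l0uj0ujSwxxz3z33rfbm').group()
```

'0uj0ujSwxxz3z33rfbm'

The pattern matches the literal '0uj' repeated 2 times, then optionally a word character (captured); then one or more of a character in [s-x] (captured); then the literal 'z3' repeated 2 times, then one or more of a word character, then the literal 'fbm' (captured).
`re.search` tries every starting position until one works.
The match spans [3:22] → '0uj0ujSwxxz3z33rfbm'.
Captured: group 1 = '0uj0ujS', group 2 = 'wxx', group 3 = 'z3z33rfbm'.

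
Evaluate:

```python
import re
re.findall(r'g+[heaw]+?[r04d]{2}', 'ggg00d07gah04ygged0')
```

['gah04', 'gged0']

Pattern: one or more of a literal 'g'; then one or more of one of [heaw] (lazy), then exactly 2 of one of [r04d].
Walking the string: at [8:13] → 'gah04'; at [14:19] → 'gged0'.
With no groups in the pattern, `findall` gives back each whole match — 2 here.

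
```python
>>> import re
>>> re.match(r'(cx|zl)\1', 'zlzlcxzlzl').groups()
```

('zl',)

`\1` is not a pattern — it's the concrete string captured by group 1, re-applied verbatim.
`match` is anchored at position 0; if the pattern doesn't fit there, it returns None.
The match spans [0:4] → 'zlzl'.
Captured: group 1 = 'zl'.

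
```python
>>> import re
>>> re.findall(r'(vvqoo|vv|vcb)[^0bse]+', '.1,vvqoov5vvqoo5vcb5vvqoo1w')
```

['vvqoo', 'vvqoo']

Alternation isn't longest-match — the leftmost alternative that fits at this position is chosen.
Walking the string: at [3:18] match 'vvqoov5vvqoo5vc', group 1 = 'vvqoo'; at [20:27] match 'vvqoo1w', group 1 = 'vvqoo'.
Because there's exactly one group, `findall` drops the full match and keeps group 1 from each hit.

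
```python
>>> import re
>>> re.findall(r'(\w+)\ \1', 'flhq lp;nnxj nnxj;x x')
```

['nnxj', 'x']

A backreference is literal: `\1` must see the identical characters the first group matched.
Matches: at [8:17] match 'nnxj nnxj', group 1 = 'nnxj'; at [18:21] match 'x x', group 1 = 'x'.
`findall` collects group 1 from each match (2 total).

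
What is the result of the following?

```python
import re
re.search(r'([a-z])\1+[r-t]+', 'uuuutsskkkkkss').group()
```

'uuuutss'

`\1` is not a pattern — it's the concrete string captured by group 1, re-applied verbatim.
`search` walks the string left to right and returns the first match it finds.
The match spans [0:7] → 'uuuutss'.
Captured: group 1 = 'u'.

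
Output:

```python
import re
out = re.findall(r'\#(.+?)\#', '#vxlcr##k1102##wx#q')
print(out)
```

['vxlcr', 'k1102', 'wx']

One capturing group, so `findall` returns just the captured substring from each match — 3 in all.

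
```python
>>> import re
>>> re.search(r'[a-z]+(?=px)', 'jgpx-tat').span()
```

(0, 2)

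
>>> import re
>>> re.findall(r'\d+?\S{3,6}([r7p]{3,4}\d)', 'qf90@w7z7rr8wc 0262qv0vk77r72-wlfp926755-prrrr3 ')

The `?` after the quantifier makes it lazy — it takes as little as possible before letting the rest of the pattern try.
`findall` collects group 1 from each match (3 total).

['7rr8', '77r72', 'rrrr3']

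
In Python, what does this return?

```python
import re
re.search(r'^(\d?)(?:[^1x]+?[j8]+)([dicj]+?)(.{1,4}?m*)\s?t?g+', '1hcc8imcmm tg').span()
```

Pattern: anchored at the start of the string; then optionally a digit (captured); then one or more of any character except [1x] (lazy), then one or more of one of [j8] (non-capturing group); then one or more of one of [dicj] (lazy) (captured); then 1 to 4 of any character (lazy), then zero or more of a literal 'm' (captured); then optionally whitespace, then optionally a literal 't', then one or more of the literal 'g'.
The match spans [0:13] → '1hcc8imcmm tg'.

(0, 13)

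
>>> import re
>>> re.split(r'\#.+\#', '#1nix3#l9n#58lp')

['', '58lp']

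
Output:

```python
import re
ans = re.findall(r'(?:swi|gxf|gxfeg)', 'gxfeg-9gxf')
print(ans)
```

['gxf', 'gxf']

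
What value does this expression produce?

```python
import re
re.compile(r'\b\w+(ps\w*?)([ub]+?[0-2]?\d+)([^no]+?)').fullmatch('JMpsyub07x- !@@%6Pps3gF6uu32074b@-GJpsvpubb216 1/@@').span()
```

(0, 51)

Pattern: a word boundary (`\b`, zero-width); then one or more of a word character; then the literal 'ps', then zero or more of a word character (lazy) (captured); then one or more of one of [ub] (lazy), then optionally a character in [0-2], then one or more of a digit (captured); then one or more of any character except [no] (lazy) (captured).
For `fullmatch`, every character of the input must be accounted for by the pattern.
The match spans [0:51] → 'JMpsyub07x- !@@%6Pps3gF6uu32074b@-GJpsvpubb216 1/@@'.
Captured: group 1 = 'psy', group 2 = 'ub07', group 3 = 'x- !@@%6Pps3gF6uu32074b@-GJpsvpubb216 1/@@'.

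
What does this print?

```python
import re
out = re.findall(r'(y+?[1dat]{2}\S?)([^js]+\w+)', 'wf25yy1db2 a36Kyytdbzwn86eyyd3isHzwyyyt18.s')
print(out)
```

With 2 capturing groups, `findall` returns a 2-tuple per match.

[('yy1db', '2 a36Kyytdbzwn86eyyd3isHzwyyyt18')]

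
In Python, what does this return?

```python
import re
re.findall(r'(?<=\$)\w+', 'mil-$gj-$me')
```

['gj', 'me']

Lookahead/lookbehind check context without consuming it, so the matched span excludes the asserted characters.
With no groups in the pattern, `findall` gives back each whole match — 2 here.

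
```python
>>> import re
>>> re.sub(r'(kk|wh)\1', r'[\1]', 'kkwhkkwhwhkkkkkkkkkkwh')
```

'kkwhkk[wh][kk][kk]kkwh'

`\1` is not a pattern — it's the concrete string captured by group 1, re-applied verbatim.
Matches: at [6:10] → 'whwh'; at [10:14] → 'kkkk'; at [14:18] → 'kkkk'.
Each match is replaced using the text its own group 1 captured.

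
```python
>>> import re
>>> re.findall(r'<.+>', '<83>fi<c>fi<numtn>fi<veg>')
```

Since nothing is captured, `findall` lists the 1 matched substring directly.

['<83>fi<c>fi<numtn>fi<veg>']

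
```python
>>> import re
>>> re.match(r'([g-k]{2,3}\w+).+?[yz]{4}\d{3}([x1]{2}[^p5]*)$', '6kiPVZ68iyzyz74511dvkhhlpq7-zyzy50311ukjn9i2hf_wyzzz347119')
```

None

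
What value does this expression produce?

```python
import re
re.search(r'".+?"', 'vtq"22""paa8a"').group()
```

A non-greedy quantifier consumes as few characters as it can — just enough that the remainder of the pattern still matches from where it stops; whatever follows it matches normally.
`search` walks the string left to right and returns the first match it finds.
The match spans [3:7] → '"22"'.

'"22"'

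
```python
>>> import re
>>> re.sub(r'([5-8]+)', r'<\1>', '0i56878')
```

'0i<56878>'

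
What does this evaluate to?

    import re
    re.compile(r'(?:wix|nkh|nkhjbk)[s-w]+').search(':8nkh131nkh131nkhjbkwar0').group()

Unlike `match`, `search` isn't anchored — it looks for the pattern anywhere in the string.
The match spans [14:21] → 'nkhjbkw'.

'nkhjbkw'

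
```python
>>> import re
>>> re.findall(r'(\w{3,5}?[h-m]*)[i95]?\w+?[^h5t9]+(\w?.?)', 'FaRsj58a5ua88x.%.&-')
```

The pattern matches 3 to 5 of a word character (lazy), then zero or more of a character in [h-m] (captured); then optionally one of [i95], then one or more of a word character (lazy), then one or more of any character except [h5t9]; then optionally a word character, then optionally any character (captured).
A non-greedy quantifier consumes as few characters as it can — just enough that the remainder of the pattern still matches from where it stops; whatever follows it matches normally.
Matches: at [0:7] match 'FaRsj58', groups = ('FaR', '58'); at [7:19] match 'a5ua88x.%.&-', groups = ('a5u', '').
2 groups means each result is a tuple of 2 captured strings — 2 here.

[('FaR', '58'), ('a5u', '')]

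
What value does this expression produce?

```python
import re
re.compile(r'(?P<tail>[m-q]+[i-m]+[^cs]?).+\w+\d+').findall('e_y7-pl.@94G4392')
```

This matches one or more of a character in [m-q], then one or more of a character in [i-m], then optionally any character except [cs] (captured as 'tail'); then one or more of any character; then one or more of a word character, then one or more of a digit.
With a single group, `findall` returns only what that group captured — 1 item.

['pl.']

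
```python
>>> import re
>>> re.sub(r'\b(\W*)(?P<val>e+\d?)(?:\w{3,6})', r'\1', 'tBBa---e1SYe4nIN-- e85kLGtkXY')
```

Each match is replaced using the text its own group 1 captured.

'tBBa---N-- XY'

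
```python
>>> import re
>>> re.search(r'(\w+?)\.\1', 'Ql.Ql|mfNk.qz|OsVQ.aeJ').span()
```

(0, 5)

After group 1 captures some text, `\1` only succeeds where that same text appears again.
`re.search` scans for the first position where the pattern succeeds.
The match spans [0:5] → 'Ql.Ql'.
Captured: group 1 = 'Ql'.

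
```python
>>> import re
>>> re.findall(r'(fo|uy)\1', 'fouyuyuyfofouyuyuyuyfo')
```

['uy', 'fo', 'uy', 'uy']

`\1` is not a pattern — it's the concrete string captured by group 1, re-applied verbatim.
Because there's exactly one group, `findall` drops the full match and keeps group 1 from each hit.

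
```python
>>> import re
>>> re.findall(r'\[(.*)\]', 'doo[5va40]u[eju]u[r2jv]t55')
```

`findall` collects group 1 from the one match (1 total).

['5va40]u[eju]u[r2jv']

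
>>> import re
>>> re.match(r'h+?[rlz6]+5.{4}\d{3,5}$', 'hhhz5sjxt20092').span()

(0, 14)

With `match`, the pattern is implicitly anchored at the beginning.
The match spans [0:14] → 'hhhz5sjxt20092'.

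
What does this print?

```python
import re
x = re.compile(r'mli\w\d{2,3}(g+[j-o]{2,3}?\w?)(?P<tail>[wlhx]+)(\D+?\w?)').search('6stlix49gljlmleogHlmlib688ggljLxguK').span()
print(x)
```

(19, 34)

The match spans [19:34] → 'mlib688ggljLxgu'.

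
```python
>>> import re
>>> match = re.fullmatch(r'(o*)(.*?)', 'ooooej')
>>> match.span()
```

(0, 6)

Pattern: zero or more of a literal 'o' (captured); then zero or more of any character (lazy) (captured).
`re.fullmatch` is like wrapping the pattern in `^…$` (in single-line mode).
The match spans [0:6] → 'ooooej'.
Captured: group 1 = 'oooo', group 2 = 'ej'.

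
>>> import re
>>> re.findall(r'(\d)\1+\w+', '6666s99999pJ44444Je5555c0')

['6']

A backreference is literal: `\1` must see the identical characters the first group matched.
Scanning left to right: at [0:25] match '6666s99999pJ44444Je5555c0', group 1 = '6'.
Because there's exactly one group, `findall` drops the full match and keeps group 1 from the one hit.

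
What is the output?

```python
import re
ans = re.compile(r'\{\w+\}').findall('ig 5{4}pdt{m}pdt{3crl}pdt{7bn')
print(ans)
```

Walking the string: at [4:7] → '{4}'; at [10:13] → '{m}'; at [16:22] → '{3crl}'.
Since nothing is captured, `findall` lists the 3 matched substrings directly.

['{4}', '{m}', '{3crl}']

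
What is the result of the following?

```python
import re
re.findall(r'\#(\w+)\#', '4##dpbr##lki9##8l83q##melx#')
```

['dpbr', 'lki9', '8l83q', 'melx']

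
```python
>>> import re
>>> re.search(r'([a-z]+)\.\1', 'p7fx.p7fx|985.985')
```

`\1` has to match the exact text group 1 already captured.
`search` walks the string left to right and returns the first match it finds.
Here the pattern never matches, so the call returns None.

None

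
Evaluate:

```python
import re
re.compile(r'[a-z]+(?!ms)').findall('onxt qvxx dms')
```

['onxt', 'qvxx', 'dms']

`(?!…)`/`(?<!…)` only lets a position through if the neighbouring text does NOT match; no characters are consumed.
With no groups in the pattern, `findall` gives back each whole match — 3 here.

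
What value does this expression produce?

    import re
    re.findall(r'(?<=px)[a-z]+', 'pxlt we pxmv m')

['lt', 'mv']

The `(?=…)`/`(?<=…)` assertion just peeks at neighbouring text; it doesn't advance the match position.
No capturing groups, so `findall` returns the 2 full match strings.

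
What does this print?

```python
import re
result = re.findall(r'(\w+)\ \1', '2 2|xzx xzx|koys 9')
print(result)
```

['2', 'xzx']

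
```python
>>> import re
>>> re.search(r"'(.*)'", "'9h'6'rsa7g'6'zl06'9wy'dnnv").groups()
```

("9h'6'rsa7g'6'zl06'9wy",)

`re.search` tries every starting position until one works.
The match spans [0:23] → "'9h'6'rsa7g'6'zl06'9wy'".
Captured: group 1 = "9h'6'rsa7g'6'zl06'9wy".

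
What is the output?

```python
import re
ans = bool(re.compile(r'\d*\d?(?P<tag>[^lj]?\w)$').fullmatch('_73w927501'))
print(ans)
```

False

This matches zero or more of a digit; then optionally a digit; then optionally any character except [lj], then a word character (captured as 'tag'); then anchored at the end.
`re.fullmatch` requires the pattern to consume the entire string.
Here there's no way to consume every character, so the call returns None, and `bool(None)` is False.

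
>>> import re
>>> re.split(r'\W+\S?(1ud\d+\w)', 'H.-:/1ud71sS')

The pattern matches one or more of a non-word character, then optionally a non-whitespace character; then the literal '1ud', then one or more of a digit, then a word character (captured).
Matches to split on: at [1:11] → '.-:/1ud71s'.
Because the pattern has a capturing group, `split` also inserts each captured text between the pieces.

['H', '1ud71s', 'S']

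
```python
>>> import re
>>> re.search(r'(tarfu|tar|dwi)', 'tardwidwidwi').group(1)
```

'tar'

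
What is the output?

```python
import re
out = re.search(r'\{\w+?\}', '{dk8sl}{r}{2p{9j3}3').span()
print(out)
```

(0, 7)

The match spans [0:7] → '{dk8sl}'.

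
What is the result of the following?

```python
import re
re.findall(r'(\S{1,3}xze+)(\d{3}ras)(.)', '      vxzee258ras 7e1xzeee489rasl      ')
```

The pattern matches 1 to 3 of a non-whitespace character, then the literal 'xz', then one or more of the literal 'e' (captured); then exactly 3 of a digit, then the literal 'ras' (captured); then any character (captured).
Walking the string: at [6:18] match 'vxzee258ras ', groups = ('vxzee', '258ras', ' '); at [18:33] match '7e1xzeee489rasl', groups = ('7e1xzeee', '489ras', 'l').
`findall` packs the 3 group values into a tuple for every match.

[('vxzee', '258ras', ' '), ('7e1xzeee', '489ras', 'l')]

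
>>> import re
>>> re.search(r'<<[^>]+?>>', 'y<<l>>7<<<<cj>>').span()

`re.search` scans for the first position where the pattern succeeds.
The match spans [1:6] → '<<l>>'.

(1, 6)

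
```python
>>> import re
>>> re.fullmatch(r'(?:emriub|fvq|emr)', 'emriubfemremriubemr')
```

None

`re.fullmatch` requires the pattern to consume the entire string.
Here the string isn't matched end-to-end, so the call returns None.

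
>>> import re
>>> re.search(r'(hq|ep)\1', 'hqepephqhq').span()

A backreference is literal: `\1` must see the identical characters the first group matched.
Unlike `match`, `search` isn't anchored — it looks for the pattern anywhere in the string.
The match spans [2:6] → 'epep'.
Captured: group 1 = 'ep'.

(2, 6)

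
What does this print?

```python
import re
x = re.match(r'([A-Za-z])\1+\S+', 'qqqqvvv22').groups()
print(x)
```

('q',)

The backreference `\1` re-matches whatever the first group consumed, character for character.
`re.match` won't scan ahead — the pattern has to work from the very first character.
The match spans [0:9] → 'qqqqvvv22'.
Captured: group 1 = 'q'.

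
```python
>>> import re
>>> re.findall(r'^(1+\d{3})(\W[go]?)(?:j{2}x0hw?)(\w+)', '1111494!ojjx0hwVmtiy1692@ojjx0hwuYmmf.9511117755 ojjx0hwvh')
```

This matches anchored at the start of the string; then one or more of the literal '1', then exactly 3 of a digit (captured); then a non-word character, then optionally one of [go] (captured); then exactly 2 of a literal 'j', then the literal 'x0h', then optionally the literal 'w' (non-capturing group); then one or more of a word character (captured).
Walking the string: at [0:24] match '1111494!ojjx0hwVmtiy1692', groups = ('1111494', '!o', 'Vmtiy1692').
Multiple groups make `findall` return tuples — one 3-tuple for the one match.

[('1111494', '!o', 'Vmtiy1692')]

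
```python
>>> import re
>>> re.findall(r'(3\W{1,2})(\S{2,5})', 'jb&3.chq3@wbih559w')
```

[('3.', 'chq3@')]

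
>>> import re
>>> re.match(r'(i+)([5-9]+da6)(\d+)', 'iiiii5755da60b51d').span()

(0, 13)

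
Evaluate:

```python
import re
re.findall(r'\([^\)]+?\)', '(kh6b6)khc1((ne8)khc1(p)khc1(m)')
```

Matches: at [0:7] → '(kh6b6)'; at [11:17] → '((ne8)'; at [21:24] → '(p)'; at [28:31] → '(m)'.
Since nothing is captured, `findall` lists the 4 matched substrings directly.

['(kh6b6)', '((ne8)', '(p)', '(m)']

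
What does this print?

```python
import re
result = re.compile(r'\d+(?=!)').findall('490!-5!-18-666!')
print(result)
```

['490', '5', '666']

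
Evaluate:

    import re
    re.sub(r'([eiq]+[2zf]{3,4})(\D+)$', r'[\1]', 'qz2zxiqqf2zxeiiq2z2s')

The pattern matches one or more of one of [eiq], then 3 to 4 of one of [2zf] (captured); then one or more of a non-digit (captured); then anchored at the end.
Matches: at [12:20] → 'eiiq2z2s'.
Each match is replaced using the text its own group 1 captured.

'qz2zxiqqf2zx[eiiq2z2]'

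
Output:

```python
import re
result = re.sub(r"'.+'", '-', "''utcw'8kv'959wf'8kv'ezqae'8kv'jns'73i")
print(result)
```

-73i

Every occurrence is swapped for '-'.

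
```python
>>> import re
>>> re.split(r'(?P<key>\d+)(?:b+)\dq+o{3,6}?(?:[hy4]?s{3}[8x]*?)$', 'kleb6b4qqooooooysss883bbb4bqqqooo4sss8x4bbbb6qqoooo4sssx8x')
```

The pattern matches one or more of a digit (captured as 'key'); then one or more of a literal 'b' (non-capturing group); then a digit, then one or more of a literal 'q', then 3 to 6 of a literal 'o' (lazy); then optionally one of [hy4], then exactly 3 of a literal 's', then zero or more of one of [8x] (lazy) (non-capturing group); then anchored at the end.
Matches to split on: at [39:58] → '4bbbb6qqoooo4sssx8x'.
The group in the pattern means `split` returns the separators' captures alongside the pieces.

['kleb6b4qqooooooysss883bbb4bqqqooo4sss8x', '4', '']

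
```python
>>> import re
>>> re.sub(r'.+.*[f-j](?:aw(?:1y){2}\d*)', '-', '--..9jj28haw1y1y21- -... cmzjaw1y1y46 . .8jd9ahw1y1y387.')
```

'- . .8jd9ahw1y1y387.'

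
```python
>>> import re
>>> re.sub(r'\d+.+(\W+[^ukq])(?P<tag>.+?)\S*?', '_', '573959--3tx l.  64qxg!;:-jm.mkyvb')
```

This matches one or more of a digit; then one or more of any character; then one or more of a non-word character, then any character except [ukq] (captured); then one or more of any character (lazy) (captured as 'tag'); then zero or more of a non-whitespace character (lazy).
Because the quantifier is non-greedy, it stops expanding at the earliest point where the rest of the pattern can succeed.
Matches: at [0:30] → '573959--3tx l.  64qxg!;:-jm.mk'.
Each match is replaced by '_'.

'_yvb'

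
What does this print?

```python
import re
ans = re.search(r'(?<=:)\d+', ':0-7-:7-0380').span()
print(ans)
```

The `(?=…)`/`(?<=…)` assertion just peeks at neighbouring text; it doesn't advance the match position.
The match spans [1:2] → '0'.

(1, 2)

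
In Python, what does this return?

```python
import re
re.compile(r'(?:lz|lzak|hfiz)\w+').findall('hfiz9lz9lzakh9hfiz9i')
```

['hfiz9lz9lzakh9hfiz9i']

Since nothing is captured, `findall` lists the 1 matched substring directly.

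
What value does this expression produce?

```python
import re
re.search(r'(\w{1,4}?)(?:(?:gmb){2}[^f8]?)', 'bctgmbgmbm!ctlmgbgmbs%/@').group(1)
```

Pattern: 1 to 4 of a word character (lazy) (captured); then the literal 'gmb' repeated 2 times, then optionally any character except [f8] (non-capturing group).
`search` walks the string left to right and returns the first match it finds.
The match spans [0:10] → 'bctgmbgmbm'.
Captured: group 1 = 'bct'.

'bct'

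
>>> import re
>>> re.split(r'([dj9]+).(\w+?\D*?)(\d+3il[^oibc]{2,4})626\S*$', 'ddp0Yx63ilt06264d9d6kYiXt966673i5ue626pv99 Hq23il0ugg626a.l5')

Pattern: one or more of one of [dj9] (captured); then any character; then one or more of a word character (lazy), then zero or more of a non-digit (lazy) (captured); then one or more of a digit, then the literal '3il', then 2 to 4 of any character except [oibc] (captured); then the literal '626', then zero or more of a non-whitespace character; then anchored at the end.
Because the pattern has a capturing group, `split` also inserts each captured text between the pieces.

['', 'dd', '0Yx63ilt06264d9d6kYiXt966673i5ue626pv99 Hq', '23il0ugg', '']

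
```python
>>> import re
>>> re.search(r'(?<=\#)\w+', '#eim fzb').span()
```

(1, 4)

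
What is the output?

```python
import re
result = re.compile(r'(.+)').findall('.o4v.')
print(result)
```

['.o4v.']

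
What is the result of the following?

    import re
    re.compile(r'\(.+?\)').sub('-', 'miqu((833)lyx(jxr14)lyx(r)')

'miqu-lyx-lyx-'

The `?` after the quantifier makes it lazy — it takes as little as possible before letting the rest of the pattern try.
Matches: at [4:10] → '((833)'; at [13:20] → '(jxr14)'; at [23:26] → '(r)'.
Every occurrence is swapped for '-'.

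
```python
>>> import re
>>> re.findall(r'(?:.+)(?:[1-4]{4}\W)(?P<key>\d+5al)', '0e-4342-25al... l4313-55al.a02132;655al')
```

['655al']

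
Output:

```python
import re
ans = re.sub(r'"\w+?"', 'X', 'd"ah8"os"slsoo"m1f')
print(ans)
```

Matches: at [1:6] → '"ah8"'; at [8:15] → '"slsoo"'.
Each match is replaced by 'X'.

dXosXm1f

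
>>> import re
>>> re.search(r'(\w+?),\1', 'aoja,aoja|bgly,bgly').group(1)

'aoja'

The match spans [0:9] → 'aoja,aoja'.
Captured: group 1 = 'aoja'.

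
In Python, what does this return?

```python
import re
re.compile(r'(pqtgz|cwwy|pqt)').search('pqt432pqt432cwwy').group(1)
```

'pqt'

`re.search` scans for the first position where the pattern succeeds.
The match spans [0:3] → 'pqt'.
Captured: group 1 = 'pqt'.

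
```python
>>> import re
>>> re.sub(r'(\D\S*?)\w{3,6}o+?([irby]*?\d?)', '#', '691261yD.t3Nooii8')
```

'691261#ii8'

With the lazy modifier that quantifier settles for the fewest repetitions that let the rest of the pattern succeed (the atoms after it are unaffected and can still be greedy).
`sub` substitutes '#' at each match site.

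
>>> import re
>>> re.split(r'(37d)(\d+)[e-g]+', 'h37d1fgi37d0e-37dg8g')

`re.split` interleaves the captured-group text with the surrounding fragments.

['h', '37d', '1', 'i', '37d', '0', '-37dg8g']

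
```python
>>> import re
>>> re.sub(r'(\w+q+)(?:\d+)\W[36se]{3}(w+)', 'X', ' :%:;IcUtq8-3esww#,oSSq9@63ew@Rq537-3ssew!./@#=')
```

' :%:;X#,X@Rq537-3ssew!./@#='

Each match is replaced by 'X'.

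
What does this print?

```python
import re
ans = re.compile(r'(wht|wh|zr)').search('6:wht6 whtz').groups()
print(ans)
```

('wht',)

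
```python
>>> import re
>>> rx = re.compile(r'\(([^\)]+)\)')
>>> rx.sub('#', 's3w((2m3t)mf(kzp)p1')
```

Matches: at [3:10] → '((2m3t)'; at [12:17] → '(kzp)'.
Every occurrence is swapped for '#'.

's3w#mf#p1'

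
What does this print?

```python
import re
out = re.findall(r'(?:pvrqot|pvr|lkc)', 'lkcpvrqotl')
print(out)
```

['lkc', 'pvrqot']

`|` is ordered: at each position the engine commits to the first alternative that works.
`findall` yields the raw match text (2 of them) because the pattern has no groups.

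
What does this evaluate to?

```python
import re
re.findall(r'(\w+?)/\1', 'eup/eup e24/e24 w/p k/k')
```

A backreference is literal: `\1` must see the identical characters the first group matched.
Walking the string: at [0:7] match 'eup/eup', group 1 = 'eup'; at [8:15] match 'e24/e24', group 1 = 'e24'; at [20:23] match 'k/k', group 1 = 'k'.
With a single group, `findall` returns only what that group captured — 3 items.

['eup', 'e24', 'k']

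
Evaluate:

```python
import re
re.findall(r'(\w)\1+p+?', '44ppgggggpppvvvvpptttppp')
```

['4', 'g', 'v', 't']

`\1` has to match the exact text group 1 already captured.
Matches: at [0:3] match '44p', group 1 = '4'; at [4:10] match 'gggggp', group 1 = 'g'; at [12:17] match 'vvvvp', group 1 = 'v'; at [18:22] match 'tttp', group 1 = 't'.
`findall` collects group 1 from each match (4 total).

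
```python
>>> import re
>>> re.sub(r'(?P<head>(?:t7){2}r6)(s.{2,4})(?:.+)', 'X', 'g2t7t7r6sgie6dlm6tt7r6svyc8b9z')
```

The pattern matches the literal 't7' repeated 2 times, then the literal 'r6' (captured as 'head'); then a literal 's', then 2 to 4 of any character (captured); then one or more of any character (non-capturing group).
Matches: at [2:30] → 't7t7r6sgie6dlm6tt7r6svyc8b9z'.
`sub` substitutes 'X' at each match site.

'g2X'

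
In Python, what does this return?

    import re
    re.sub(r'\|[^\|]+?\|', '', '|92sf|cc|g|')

'cc'

Matches: at [0:6] → '|92sf|'; at [8:11] → '|g|'.
Every occurrence is swapped for ''.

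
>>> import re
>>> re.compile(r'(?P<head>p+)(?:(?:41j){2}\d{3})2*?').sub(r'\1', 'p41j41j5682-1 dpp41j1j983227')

'p2-1 dpp41j1j983227'

A non-greedy quantifier consumes as few characters as it can — just enough that the remainder of the pattern still matches from where it stops; whatever follows it matches normally.
The replacement refers to a captured group, so each match is rewritten using its own captured text.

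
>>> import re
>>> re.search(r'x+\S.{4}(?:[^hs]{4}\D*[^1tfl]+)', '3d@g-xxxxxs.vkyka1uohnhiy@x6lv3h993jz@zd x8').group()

'xxxxxs.vkyka1uohnhiy@x6'

The match spans [5:28] → 'xxxxxs.vkyka1uohnhiy@x6'.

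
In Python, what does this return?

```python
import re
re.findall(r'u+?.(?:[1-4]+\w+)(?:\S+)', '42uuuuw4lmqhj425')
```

['uuuuw4lmqhj425']

Pattern: one or more of a literal 'u' (lazy), then any character; then one or more of a character in [1-4], then one or more of a word character (non-capturing group); then one or more of a non-whitespace character (non-capturing group).
Walking the string: at [2:16] → 'uuuuw4lmqhj425'.
No capturing groups, so `findall` returns the 1 full match string.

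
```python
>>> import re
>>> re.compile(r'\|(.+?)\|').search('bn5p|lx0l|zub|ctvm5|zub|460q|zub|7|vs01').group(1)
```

'lx0l'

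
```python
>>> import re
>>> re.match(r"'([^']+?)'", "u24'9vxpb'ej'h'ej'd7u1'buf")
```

None

`re.match` only tries the pattern at the start of the string.
Here position 0 doesn't satisfy it, so the call returns None.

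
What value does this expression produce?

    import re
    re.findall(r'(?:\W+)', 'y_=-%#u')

['=-%#']

The pattern matches one or more of a non-word character (non-capturing group).
Matches: at [2:6] → '=-%#'.
`findall` yields the raw match text (1 of them) because the pattern has no groups.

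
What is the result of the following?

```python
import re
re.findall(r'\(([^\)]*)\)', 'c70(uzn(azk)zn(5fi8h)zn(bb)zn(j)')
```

One capturing group, so `findall` returns just the captured substring from each match — 4 in all.

['uzn(azk', '5fi8h', 'bb', 'j']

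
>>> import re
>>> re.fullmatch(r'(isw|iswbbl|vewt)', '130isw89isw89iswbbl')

None

`fullmatch` succeeds only if the pattern covers the string from start to end.
Here the pattern can't cover the whole string, so the call returns None.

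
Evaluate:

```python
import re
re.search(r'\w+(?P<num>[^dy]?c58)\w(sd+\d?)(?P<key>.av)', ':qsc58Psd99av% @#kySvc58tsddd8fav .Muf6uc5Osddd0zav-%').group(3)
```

'9av'

Pattern: one or more of a word character; then optionally any character except [dy], then the literal 'c58' (captured as 'num'); then a word character; then the literal 's', then one or more of the literal 'd', then optionally a digit (captured); then any character, then the literal 'av' (captured as 'key').
`re.search` scans for the first position where the pattern succeeds.
The match spans [1:13] → 'qsc58Psd99av'.
Captured: group 1 = 'c58', group 2 = 'sd9', group 3 = '9av'.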